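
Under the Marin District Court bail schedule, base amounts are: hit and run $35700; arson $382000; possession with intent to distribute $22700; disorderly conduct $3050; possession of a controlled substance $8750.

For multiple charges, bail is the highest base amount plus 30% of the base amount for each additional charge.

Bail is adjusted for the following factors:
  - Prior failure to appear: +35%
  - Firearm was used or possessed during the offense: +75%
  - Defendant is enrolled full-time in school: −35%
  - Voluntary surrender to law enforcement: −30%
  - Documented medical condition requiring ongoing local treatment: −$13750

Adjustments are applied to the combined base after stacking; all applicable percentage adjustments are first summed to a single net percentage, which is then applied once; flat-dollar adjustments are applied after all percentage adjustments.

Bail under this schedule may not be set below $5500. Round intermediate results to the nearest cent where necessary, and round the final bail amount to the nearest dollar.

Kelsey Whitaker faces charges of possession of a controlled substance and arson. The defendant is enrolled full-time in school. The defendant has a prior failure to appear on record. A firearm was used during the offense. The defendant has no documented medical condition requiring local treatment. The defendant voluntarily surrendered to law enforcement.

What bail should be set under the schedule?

$557706

Base amounts from the schedule: possession of a controlled substance $8750; arson $382000.
Stacking rule: highest base plus 30% of each additional charge. Highest is arson at $382000. Additional: $8750 × 30% = $2625. Combined base = $382000 + $2625 = $384625.
Net percentage adjustment: +35% +75% −35% −30% = +45%. $384625 × 1.45 = $557706.25.
$557706.25 is at or above the $5500 minimum.
Rounded to the nearest dollar: $557706.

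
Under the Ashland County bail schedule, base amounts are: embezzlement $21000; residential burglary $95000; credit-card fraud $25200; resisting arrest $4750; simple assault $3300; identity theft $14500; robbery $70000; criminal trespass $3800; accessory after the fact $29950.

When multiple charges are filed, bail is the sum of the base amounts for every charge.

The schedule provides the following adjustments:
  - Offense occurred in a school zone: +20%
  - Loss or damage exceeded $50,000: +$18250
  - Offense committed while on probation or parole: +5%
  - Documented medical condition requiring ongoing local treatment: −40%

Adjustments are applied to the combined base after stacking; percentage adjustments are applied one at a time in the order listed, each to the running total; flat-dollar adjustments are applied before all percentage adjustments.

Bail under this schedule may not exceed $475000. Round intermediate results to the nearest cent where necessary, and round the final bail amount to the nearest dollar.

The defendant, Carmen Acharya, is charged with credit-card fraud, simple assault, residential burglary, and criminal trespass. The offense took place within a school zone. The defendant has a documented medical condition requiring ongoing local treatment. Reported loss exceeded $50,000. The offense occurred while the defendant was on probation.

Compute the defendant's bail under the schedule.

$110036

Base amounts from the schedule: credit-card fraud $25200; simple assault $3300; residential burglary $95000; criminal trespass $3800.
Stacking rule: sum of all bases. $25200 + $3300 + $95000 + $3800 = $127300.
Loss or damage exceeded $50,000 (+$18250 flat): $127300 + $18250 = $145550.
Offense occurred in a school zone (+20%): $145550 × 1.2 = $174660.
Offense committed while on probation or parole (+5%): $174660 × 1.05 = $183393.
Documented medical condition requiring ongoing local treatment (−40%): $183393 × 0.6 = $110035.80.
$110035.80 is within the $475000 maximum.
Rounded to the nearest dollar: $110036.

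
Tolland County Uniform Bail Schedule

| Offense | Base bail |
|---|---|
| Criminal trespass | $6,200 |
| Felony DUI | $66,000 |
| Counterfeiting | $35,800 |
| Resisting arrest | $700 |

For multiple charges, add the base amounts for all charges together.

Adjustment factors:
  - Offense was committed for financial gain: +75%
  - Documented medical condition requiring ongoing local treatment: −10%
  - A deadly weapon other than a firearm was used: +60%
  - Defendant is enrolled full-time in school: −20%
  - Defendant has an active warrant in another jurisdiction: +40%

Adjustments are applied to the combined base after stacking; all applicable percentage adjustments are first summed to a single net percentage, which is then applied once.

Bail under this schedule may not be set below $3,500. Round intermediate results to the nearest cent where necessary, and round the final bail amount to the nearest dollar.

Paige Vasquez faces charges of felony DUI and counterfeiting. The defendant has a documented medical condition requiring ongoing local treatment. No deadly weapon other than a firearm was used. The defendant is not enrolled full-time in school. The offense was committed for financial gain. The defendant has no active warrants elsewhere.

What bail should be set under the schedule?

$167,970

Base amounts from the schedule: felony DUI $66,000; counterfeiting $35,800.
Stacking rule: sum of all bases. $66,000 + $35,800 = $101,800.
Net percentage adjustment: +75% −10% = +65%. $101,800 × 1.65 = $167,970.
$167,970 is at or above the $3,500 minimum.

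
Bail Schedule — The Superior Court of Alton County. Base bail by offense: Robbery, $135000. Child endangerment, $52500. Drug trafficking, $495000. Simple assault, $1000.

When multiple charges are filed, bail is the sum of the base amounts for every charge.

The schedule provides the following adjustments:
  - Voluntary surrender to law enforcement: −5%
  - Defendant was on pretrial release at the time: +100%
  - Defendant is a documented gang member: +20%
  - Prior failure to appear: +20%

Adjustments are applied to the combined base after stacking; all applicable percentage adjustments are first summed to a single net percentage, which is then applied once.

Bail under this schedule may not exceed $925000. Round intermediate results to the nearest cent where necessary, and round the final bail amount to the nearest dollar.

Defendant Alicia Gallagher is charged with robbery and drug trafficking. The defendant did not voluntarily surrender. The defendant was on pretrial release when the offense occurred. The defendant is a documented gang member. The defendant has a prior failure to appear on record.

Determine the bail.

$925000

Base amounts from the schedule: robbery $135000; drug trafficking $495000.
Stacking rule: sum of all bases. $135000 + $495000 = $630000.
Net percentage adjustment: +100% +20% +20% = +140%. $630000 × 2.4 = $1512000.
Result $1512000 exceeds the maximum of $925000; bail is capped at $925000.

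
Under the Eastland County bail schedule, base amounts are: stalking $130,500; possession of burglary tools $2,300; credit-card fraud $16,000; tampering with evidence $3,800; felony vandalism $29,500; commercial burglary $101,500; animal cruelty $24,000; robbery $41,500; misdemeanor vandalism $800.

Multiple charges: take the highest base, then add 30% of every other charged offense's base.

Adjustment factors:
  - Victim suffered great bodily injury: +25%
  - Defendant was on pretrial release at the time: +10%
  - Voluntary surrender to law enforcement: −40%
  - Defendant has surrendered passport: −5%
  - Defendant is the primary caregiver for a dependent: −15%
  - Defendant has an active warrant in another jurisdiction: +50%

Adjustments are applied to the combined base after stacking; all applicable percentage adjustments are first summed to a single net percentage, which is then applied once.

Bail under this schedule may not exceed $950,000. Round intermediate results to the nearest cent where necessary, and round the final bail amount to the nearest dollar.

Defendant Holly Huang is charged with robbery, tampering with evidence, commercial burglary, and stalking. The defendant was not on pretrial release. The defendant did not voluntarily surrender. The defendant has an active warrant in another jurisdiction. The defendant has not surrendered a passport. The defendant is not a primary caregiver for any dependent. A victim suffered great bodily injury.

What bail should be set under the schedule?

Base amounts from the schedule: robbery $41,500; tampering with evidence $3,800; commercial burglary $101,500; stalking $130,500.
Stacking rule: highest base plus 30% of each additional charge. Highest is stalking at $130,500. Additional: $41,500 × 30% = $12,450; $3,800 × 30% = $1,140; $101,500 × 30% = $30,450. Combined base = $130,500 + $44,040 = $174,540.
Net percentage adjustment: +25% +50% = +75%. $174,540 × 1.75 = $305,445.
$305,445 is within the $950,000 maximum.

$305,445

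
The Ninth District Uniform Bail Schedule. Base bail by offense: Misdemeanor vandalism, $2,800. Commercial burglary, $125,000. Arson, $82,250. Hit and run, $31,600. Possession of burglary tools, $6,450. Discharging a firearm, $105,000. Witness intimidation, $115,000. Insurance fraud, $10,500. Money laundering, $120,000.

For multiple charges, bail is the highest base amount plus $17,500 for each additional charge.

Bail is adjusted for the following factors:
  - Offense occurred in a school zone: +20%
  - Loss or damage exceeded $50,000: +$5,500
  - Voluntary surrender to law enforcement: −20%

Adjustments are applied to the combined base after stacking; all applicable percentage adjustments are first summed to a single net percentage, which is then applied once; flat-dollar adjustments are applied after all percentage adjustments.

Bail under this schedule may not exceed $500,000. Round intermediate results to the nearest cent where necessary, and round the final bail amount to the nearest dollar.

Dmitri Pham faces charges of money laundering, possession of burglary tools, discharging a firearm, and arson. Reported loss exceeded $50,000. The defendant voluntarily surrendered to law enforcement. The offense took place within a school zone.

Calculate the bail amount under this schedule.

Base amounts from the schedule: money laundering $120,000; possession of burglary tools $6,450; discharging a firearm $105,000; arson $82,250.
Stacking rule: highest base plus $17,500 per additional charge. Highest is money laundering at $120,000; 3 additional charges → +$52,500. Combined base = $172,500.
Net percentage adjustment: +20% −20% = +0%. $172,500 × 1 = $172,500.
Loss or damage exceeded $50,000 (+$5,500 flat): $172,500 + $5,500 = $178,000.
$178,000 is within the $500,000 maximum.

$178,000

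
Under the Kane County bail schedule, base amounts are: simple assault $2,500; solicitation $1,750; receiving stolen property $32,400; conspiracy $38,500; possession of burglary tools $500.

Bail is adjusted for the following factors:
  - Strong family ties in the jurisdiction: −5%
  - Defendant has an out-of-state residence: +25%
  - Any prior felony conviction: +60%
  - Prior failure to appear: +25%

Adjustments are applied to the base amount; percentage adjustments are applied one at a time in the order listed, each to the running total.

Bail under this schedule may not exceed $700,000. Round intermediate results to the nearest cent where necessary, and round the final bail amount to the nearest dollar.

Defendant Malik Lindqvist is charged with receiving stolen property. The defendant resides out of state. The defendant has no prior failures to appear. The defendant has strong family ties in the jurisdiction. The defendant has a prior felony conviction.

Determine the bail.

$61,560

Base amounts from the schedule: receiving stolen property $32,400.
Single charge. Combined base = $32,400.
Strong family ties in the jurisdiction (−5%): $32,400 × 0.95 = $30,780.
Defendant has an out-of-state residence (+25%): $30,780 × 1.25 = $38,475.
Any prior felony conviction (+60%): $38,475 × 1.6 = $61,560.
$61,560 is within the $700,000 maximum.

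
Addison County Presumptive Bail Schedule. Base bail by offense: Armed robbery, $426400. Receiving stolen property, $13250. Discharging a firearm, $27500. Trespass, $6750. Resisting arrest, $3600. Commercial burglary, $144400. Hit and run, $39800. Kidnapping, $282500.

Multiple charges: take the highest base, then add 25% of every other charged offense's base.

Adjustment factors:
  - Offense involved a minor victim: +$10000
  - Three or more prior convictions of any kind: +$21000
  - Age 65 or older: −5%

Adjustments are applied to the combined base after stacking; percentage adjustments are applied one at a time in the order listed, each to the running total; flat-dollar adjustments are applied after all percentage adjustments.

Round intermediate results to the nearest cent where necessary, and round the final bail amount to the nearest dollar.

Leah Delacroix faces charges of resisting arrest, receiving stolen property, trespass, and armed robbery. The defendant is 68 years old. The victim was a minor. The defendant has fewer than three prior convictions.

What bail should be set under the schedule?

$420685

Base amounts from the schedule: resisting arrest $3600; receiving stolen property $13250; trespass $6750; armed robbery $426400.
Stacking rule: highest base plus 25% of each additional charge. Highest is armed robbery at $426400. Additional: $3600 × 25% = $900; $13250 × 25% = $3312.50; $6750 × 25% = $1687.50. Combined base = $426400 + $5900 = $432300.
Age 65 or older (−5%): $432300 × 0.95 = $410685.
Offense involved a minor victim (+$10000 flat): $410685 + $10000 = $420685.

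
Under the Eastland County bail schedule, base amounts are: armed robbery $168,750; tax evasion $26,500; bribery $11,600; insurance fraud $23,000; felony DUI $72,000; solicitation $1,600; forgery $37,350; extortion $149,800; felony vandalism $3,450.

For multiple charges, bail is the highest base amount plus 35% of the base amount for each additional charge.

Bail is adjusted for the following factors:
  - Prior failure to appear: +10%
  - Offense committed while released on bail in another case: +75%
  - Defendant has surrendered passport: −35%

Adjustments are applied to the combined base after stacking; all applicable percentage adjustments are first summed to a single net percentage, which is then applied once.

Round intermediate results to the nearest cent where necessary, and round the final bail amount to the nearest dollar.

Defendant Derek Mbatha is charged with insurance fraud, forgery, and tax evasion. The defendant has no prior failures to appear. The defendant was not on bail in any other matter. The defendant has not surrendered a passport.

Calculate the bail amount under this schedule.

Base amounts from the schedule: insurance fraud $23,000; forgery $37,350; tax evasion $26,500.
Stacking rule: highest base plus 35% of each additional charge. Highest is forgery at $37,350. Additional: $23,000 × 35% = $8,050; $26,500 × 35% = $9,275. Combined base = $37,350 + $17,325 = $54,675.
No adjustment factors apply to this defendant.

$54,675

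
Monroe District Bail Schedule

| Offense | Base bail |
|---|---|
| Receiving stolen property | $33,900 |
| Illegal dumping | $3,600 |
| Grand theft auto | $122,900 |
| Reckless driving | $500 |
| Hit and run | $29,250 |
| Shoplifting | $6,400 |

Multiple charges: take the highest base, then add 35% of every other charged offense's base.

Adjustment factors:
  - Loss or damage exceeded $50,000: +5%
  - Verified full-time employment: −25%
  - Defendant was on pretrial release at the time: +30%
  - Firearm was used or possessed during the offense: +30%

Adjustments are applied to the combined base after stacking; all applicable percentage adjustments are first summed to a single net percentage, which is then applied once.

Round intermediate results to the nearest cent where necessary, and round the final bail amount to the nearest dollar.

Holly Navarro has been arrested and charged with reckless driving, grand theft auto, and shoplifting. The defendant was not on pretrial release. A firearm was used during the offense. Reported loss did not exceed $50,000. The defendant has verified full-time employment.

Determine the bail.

$131,581

Base amounts from the schedule: reckless driving $500; grand theft auto $122,900; shoplifting $6,400.
Stacking rule: highest base plus 35% of each additional charge. Highest is grand theft auto at $122,900. Additional: $500 × 35% = $175; $6,400 × 35% = $2,240. Combined base = $122,900 + $2,415 = $125,315.
Net percentage adjustment: −25% +30% = +5%. $125,315 × 1.05 = $131,580.75.
Rounded to the nearest dollar: $131,581.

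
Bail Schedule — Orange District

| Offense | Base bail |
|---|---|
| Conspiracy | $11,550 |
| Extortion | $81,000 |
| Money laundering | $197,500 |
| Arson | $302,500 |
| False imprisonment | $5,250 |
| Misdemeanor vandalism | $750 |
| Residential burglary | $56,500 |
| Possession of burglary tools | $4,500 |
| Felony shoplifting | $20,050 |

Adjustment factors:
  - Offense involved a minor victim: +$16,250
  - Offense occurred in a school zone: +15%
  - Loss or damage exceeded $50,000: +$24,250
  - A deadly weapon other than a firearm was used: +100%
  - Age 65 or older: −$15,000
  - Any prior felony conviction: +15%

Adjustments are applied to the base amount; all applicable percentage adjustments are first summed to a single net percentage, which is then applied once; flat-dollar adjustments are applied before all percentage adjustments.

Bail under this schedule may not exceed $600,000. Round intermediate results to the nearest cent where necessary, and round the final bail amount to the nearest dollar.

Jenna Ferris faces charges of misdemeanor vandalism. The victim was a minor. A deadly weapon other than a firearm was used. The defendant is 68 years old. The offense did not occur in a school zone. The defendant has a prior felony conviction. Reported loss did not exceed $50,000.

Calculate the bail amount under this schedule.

Base amounts from the schedule: misdemeanor vandalism $750.
Single charge. Combined base = $750.
Offense involved a minor victim (+$16,250 flat): $750 + $16,250 = $17,000.
Age 65 or older (−$15,000 flat): $17,000 − $15,000 = $2,000.
Net percentage adjustment: +100% +15% = +115%. $2,000 × 2.15 = $4,300.
$4,300 is within the $600,000 maximum.

$4,300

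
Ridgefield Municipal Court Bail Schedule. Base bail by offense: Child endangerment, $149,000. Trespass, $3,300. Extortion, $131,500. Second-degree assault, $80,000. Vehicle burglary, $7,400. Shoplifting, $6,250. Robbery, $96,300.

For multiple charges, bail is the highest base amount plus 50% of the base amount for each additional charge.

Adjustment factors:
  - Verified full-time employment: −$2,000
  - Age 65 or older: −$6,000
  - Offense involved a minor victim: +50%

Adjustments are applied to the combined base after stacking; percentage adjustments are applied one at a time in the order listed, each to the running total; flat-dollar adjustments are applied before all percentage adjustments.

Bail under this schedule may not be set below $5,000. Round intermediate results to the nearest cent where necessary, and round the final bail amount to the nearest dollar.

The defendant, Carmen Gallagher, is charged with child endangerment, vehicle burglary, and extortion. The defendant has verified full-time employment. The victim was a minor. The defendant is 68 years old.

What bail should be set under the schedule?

$315,675

Base amounts from the schedule: child endangerment $149,000; vehicle burglary $7,400; extortion $131,500.
Stacking rule: highest base plus 50% of each additional charge. Highest is child endangerment at $149,000. Additional: $7,400 × 50% = $3,700; $131,500 × 50% = $65,750. Combined base = $149,000 + $69,450 = $218,450.
Verified full-time employment (−$2,000 flat): $218,450 − $2,000 = $216,450.
Age 65 or older (−$6,000 flat): $216,450 − $6,000 = $210,450.
Offense involved a minor victim (+50%): $210,450 × 1.5 = $315,675.
$315,675 is at or above the $5,000 minimum.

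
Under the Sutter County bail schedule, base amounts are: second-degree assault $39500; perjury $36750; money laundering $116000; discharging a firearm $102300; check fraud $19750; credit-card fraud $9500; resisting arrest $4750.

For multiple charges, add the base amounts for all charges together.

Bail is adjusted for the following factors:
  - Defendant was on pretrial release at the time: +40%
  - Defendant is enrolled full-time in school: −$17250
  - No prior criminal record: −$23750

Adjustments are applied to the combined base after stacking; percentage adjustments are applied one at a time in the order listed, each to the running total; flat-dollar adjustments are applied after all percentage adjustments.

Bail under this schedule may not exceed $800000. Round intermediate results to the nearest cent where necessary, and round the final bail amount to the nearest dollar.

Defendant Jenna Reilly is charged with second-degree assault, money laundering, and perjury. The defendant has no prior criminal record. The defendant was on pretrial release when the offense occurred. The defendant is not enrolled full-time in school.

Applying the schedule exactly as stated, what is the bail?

$245400

Base amounts from the schedule: second-degree assault $39500; money laundering $116000; perjury $36750.
Stacking rule: sum of all bases. $39500 + $116000 + $36750 = $192250.
Defendant was on pretrial release at the time (+40%): $192250 × 1.4 = $269150.
No prior criminal record (−$23750 flat): $269150 − $23750 = $245400.
$245400 is within the $800000 maximum.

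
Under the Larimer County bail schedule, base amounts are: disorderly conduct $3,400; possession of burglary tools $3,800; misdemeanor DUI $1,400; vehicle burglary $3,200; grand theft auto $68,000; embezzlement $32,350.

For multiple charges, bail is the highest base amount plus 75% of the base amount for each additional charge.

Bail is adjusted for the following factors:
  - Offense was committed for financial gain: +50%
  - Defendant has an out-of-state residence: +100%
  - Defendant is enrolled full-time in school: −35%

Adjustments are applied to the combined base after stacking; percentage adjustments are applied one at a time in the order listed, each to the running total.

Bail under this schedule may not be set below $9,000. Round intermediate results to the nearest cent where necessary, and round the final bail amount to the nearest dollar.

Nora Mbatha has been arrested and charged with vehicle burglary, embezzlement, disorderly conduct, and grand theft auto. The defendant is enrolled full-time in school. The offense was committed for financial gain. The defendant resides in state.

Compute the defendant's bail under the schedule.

$94,782

Base amounts from the schedule: vehicle burglary $3,200; embezzlement $32,350; disorderly conduct $3,400; grand theft auto $68,000.
Stacking rule: highest base plus 75% of each additional charge. Highest is grand theft auto at $68,000. Additional: $3,200 × 75% = $2,400; $32,350 × 75% = $24,262.50; $3,400 × 75% = $2,550. Combined base = $68,000 + $29,212.50 = $97,212.50.
Offense was committed for financial gain (+50%): $97,212.50 × 1.5 = $145,818.75.
Defendant is enrolled full-time in school (−35%): $145,818.75 × 0.65 = $94,782.19.
$94,782.19 is at or above the $9,000 minimum.
Rounded to the nearest dollar: $94,782.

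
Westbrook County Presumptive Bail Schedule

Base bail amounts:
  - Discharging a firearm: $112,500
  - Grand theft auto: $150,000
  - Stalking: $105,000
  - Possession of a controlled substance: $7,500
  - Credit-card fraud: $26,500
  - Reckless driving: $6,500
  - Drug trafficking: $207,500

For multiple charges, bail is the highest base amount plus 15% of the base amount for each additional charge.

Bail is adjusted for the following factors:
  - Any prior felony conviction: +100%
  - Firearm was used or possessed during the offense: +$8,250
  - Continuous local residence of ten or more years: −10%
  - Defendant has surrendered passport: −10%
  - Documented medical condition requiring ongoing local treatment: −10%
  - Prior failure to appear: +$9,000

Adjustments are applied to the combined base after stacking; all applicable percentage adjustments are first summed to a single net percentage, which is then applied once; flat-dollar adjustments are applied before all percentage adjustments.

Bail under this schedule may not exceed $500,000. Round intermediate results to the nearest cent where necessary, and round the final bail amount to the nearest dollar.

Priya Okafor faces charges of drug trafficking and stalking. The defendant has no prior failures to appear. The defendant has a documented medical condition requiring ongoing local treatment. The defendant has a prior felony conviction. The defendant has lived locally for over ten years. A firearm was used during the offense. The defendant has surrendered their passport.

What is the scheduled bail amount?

Base amounts from the schedule: drug trafficking $207,500; stalking $105,000.
Stacking rule: highest base plus 15% of each additional charge. Highest is drug trafficking at $207,500. Additional: $105,000 × 15% = $15,750. Combined base = $207,500 + $15,750 = $223,250.
Firearm was used or possessed during the offense (+$8,250 flat): $223,250 + $8,250 = $231,500.
Net percentage adjustment: +100% −10% −10% −10% = +70%. $231,500 × 1.7 = $393,550.
$393,550 is within the $500,000 maximum.

$393,550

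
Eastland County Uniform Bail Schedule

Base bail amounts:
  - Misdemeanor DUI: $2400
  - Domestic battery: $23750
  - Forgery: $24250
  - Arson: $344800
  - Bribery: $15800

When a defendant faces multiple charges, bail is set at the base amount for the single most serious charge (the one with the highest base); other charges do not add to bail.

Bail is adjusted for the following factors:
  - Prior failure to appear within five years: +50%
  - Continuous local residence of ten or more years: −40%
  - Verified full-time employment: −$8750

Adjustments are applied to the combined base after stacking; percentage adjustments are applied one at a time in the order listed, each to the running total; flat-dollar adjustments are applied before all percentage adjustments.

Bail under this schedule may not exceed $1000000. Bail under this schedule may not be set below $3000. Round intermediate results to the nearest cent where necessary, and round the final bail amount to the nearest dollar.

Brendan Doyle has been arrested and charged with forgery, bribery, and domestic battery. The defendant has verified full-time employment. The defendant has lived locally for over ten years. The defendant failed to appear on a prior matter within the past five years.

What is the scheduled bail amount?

Base amounts from the schedule: forgery $24250; bribery $15800; domestic battery $23750.
Stacking rule: use the highest base only. Highest is forgery at $24250. Combined base = $24250.
Verified full-time employment (−$8750 flat): $24250 − $8750 = $15500.
Prior failure to appear within five years (+50%): $15500 × 1.5 = $23250.
Continuous local residence of ten or more years (−40%): $23250 × 0.6 = $13950.
$13950 is within the $1000000 maximum.
$13950 is at or above the $3000 minimum.

$13950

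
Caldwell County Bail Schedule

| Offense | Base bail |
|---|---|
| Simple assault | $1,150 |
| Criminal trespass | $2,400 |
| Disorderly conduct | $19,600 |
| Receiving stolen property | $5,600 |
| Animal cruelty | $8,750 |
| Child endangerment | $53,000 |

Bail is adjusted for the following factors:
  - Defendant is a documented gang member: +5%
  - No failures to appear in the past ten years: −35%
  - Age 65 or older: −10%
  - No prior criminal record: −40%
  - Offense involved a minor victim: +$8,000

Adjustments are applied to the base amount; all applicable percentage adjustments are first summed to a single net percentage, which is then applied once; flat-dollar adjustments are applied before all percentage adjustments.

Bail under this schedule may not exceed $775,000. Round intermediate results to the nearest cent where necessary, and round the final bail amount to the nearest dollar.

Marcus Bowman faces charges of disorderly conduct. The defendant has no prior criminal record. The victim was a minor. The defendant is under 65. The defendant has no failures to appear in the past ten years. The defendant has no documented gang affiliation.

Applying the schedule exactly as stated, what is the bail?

Base amounts from the schedule: disorderly conduct $19,600.
Single charge. Combined base = $19,600.
Offense involved a minor victim (+$8,000 flat): $19,600 + $8,000 = $27,600.
Net percentage adjustment: −35% −40% = −75%. $27,600 × 0.25 = $6,900.
$6,900 is within the $775,000 maximum.

$6,900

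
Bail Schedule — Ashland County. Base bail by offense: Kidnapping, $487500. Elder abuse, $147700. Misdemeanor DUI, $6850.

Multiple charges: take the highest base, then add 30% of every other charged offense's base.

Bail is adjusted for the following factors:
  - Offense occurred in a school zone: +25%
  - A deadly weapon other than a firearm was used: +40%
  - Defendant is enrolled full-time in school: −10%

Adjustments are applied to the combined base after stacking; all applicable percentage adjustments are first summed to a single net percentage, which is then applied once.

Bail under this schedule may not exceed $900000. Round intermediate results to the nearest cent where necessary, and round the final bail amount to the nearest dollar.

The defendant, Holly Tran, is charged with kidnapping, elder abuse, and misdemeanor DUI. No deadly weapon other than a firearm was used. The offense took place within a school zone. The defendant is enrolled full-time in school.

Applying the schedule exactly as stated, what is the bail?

Base amounts from the schedule: kidnapping $487500; elder abuse $147700; misdemeanor DUI $6850.
Stacking rule: highest base plus 30% of each additional charge. Highest is kidnapping at $487500. Additional: $147700 × 30% = $44310; $6850 × 30% = $2055. Combined base = $487500 + $46365 = $533865.
Net percentage adjustment: +25% −10% = +15%. $533865 × 1.15 = $613944.75.
$613944.75 is within the $900000 maximum.
Rounded to the nearest dollar: $613945.

$613945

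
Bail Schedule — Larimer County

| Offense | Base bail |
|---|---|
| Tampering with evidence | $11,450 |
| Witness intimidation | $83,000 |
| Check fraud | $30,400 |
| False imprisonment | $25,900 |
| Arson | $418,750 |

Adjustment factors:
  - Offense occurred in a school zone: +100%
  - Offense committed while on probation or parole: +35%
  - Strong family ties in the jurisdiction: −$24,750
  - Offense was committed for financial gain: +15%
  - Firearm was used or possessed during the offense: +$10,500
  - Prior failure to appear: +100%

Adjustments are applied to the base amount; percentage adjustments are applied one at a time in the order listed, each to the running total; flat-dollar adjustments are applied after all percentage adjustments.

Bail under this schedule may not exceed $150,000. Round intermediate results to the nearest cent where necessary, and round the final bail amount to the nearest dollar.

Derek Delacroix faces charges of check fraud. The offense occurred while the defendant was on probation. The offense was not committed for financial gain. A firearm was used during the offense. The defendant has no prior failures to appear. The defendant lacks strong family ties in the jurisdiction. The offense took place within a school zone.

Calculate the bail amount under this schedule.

$92,580

Base amounts from the schedule: check fraud $30,400.
Single charge. Combined base = $30,400.
Offense occurred in a school zone (+100%): $30,400 × 2 = $60,800.
Offense committed while on probation or parole (+35%): $60,800 × 1.35 = $82,080.
Firearm was used or possessed during the offense (+$10,500 flat): $82,080 + $10,500 = $92,580.
$92,580 is within the $150,000 maximum.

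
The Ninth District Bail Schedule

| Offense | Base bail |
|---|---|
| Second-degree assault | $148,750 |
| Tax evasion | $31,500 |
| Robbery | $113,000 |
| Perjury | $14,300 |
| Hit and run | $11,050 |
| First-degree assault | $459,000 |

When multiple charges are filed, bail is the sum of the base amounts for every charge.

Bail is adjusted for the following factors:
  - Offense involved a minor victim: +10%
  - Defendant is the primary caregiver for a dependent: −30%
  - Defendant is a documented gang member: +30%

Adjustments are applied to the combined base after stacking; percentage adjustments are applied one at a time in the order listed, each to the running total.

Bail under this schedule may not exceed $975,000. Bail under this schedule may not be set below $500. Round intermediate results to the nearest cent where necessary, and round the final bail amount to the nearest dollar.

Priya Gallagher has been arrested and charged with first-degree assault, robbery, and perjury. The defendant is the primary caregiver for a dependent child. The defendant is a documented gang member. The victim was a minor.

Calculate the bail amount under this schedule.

$586,886

Base amounts from the schedule: first-degree assault $459,000; robbery $113,000; perjury $14,300.
Stacking rule: sum of all bases. $459,000 + $113,000 + $14,300 = $586,300.
Offense involved a minor victim (+10%): $586,300 × 1.1 = $644,930.
Defendant is the primary caregiver for a dependent (−30%): $644,930 × 0.7 = $451,451.
Defendant is a documented gang member (+30%): $451,451 × 1.3 = $586,886.30.
$586,886.30 is within the $975,000 maximum.
$586,886.30 is at or above the $500 minimum.
Rounded to the nearest dollar: $586,886.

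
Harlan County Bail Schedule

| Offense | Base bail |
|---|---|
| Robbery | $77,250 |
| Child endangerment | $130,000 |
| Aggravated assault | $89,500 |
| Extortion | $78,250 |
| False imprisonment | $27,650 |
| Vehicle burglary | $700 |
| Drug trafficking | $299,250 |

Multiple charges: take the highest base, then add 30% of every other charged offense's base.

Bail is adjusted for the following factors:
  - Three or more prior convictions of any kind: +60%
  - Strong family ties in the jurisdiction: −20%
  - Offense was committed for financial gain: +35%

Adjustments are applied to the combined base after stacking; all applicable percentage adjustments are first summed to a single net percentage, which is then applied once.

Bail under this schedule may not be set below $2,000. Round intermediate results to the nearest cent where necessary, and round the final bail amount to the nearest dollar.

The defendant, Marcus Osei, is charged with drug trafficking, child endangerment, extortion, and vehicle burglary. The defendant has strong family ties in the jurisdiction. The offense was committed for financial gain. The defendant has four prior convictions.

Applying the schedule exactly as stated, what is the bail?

Base amounts from the schedule: drug trafficking $299,250; child endangerment $130,000; extortion $78,250; vehicle burglary $700.
Stacking rule: highest base plus 30% of each additional charge. Highest is drug trafficking at $299,250. Additional: $130,000 × 30% = $39,000; $78,250 × 30% = $23,475; $700 × 30% = $210. Combined base = $299,250 + $62,685 = $361,935.
Net percentage adjustment: +60% −20% +35% = +75%. $361,935 × 1.75 = $633,386.25.
$633,386.25 is at or above the $2,000 minimum.
Rounded to the nearest dollar: $633,386.

$633,386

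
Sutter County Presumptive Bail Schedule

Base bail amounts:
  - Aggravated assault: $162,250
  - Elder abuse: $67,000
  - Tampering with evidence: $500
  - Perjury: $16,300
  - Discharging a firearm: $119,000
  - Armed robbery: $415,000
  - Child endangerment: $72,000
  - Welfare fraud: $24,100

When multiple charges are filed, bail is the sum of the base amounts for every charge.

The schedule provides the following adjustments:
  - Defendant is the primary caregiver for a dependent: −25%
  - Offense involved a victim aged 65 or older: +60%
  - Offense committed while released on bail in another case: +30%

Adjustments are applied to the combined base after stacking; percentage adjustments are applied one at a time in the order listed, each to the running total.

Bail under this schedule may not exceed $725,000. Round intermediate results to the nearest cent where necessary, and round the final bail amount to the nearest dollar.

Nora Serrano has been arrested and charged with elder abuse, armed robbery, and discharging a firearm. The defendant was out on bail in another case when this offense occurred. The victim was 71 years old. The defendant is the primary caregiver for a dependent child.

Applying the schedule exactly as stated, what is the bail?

$725,000

Base amounts from the schedule: elder abuse $67,000; armed robbery $415,000; discharging a firearm $119,000.
Stacking rule: sum of all bases. $67,000 + $415,000 + $119,000 = $601,000.
Defendant is the primary caregiver for a dependent (−25%): $601,000 × 0.75 = $450,750.
Offense involved a victim aged 65 or older (+60%): $450,750 × 1.6 = $721,200.
Offense committed while released on bail in another case (+30%): $721,200 × 1.3 = $937,560.
Result $937,560 exceeds the maximum of $725,000; bail is capped at $725,000.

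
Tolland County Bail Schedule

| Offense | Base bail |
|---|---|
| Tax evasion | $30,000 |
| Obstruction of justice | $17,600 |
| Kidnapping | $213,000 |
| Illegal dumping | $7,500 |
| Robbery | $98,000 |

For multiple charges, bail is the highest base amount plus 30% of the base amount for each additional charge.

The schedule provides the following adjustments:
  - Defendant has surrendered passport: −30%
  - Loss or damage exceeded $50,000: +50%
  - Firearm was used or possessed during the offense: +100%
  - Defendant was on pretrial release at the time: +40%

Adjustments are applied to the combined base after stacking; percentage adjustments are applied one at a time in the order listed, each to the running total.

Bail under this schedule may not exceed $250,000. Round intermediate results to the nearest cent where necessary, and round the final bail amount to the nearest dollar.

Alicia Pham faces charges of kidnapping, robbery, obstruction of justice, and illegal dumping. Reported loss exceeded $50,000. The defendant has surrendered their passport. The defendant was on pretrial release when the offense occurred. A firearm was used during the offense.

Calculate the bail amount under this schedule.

$250,000

Base amounts from the schedule: kidnapping $213,000; robbery $98,000; obstruction of justice $17,600; illegal dumping $7,500.
Stacking rule: highest base plus 30% of each additional charge. Highest is kidnapping at $213,000. Additional: $98,000 × 30% = $29,400; $17,600 × 30% = $5,280; $7,500 × 30% = $2,250. Combined base = $213,000 + $36,930 = $249,930.
Defendant has surrendered passport (−30%): $249,930 × 0.7 = $174,951.
Loss or damage exceeded $50,000 (+50%): $174,951 × 1.5 = $262,426.50.
Firearm was used or possessed during the offense (+100%): $262,426.50 × 2 = $524,853.
Defendant was on pretrial release at the time (+40%): $524,853 × 1.4 = $734,794.20.
Result $734,794.20 exceeds the maximum of $250,000; bail is capped at $250,000.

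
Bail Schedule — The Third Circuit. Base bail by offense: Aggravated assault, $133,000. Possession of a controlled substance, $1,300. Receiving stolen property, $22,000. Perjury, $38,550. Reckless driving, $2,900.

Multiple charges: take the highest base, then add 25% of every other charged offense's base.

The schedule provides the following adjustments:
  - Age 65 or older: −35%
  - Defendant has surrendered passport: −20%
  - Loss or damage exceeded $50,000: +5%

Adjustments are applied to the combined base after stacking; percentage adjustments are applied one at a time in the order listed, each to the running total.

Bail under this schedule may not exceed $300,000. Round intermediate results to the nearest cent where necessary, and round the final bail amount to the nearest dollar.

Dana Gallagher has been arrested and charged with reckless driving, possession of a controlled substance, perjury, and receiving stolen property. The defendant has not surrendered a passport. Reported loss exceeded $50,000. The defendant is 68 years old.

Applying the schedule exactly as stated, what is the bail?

$30,781

Base amounts from the schedule: reckless driving $2,900; possession of a controlled substance $1,300; perjury $38,550; receiving stolen property $22,000.
Stacking rule: highest base plus 25% of each additional charge. Highest is perjury at $38,550. Additional: $2,900 × 25% = $725; $1,300 × 25% = $325; $22,000 × 25% = $5,500. Combined base = $38,550 + $6,550 = $45,100.
Age 65 or older (−35%): $45,100 × 0.65 = $29,315.
Loss or damage exceeded $50,000 (+5%): $29,315 × 1.05 = $30,780.75.
$30,780.75 is within the $300,000 maximum.
Rounded to the nearest dollar: $30,781.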